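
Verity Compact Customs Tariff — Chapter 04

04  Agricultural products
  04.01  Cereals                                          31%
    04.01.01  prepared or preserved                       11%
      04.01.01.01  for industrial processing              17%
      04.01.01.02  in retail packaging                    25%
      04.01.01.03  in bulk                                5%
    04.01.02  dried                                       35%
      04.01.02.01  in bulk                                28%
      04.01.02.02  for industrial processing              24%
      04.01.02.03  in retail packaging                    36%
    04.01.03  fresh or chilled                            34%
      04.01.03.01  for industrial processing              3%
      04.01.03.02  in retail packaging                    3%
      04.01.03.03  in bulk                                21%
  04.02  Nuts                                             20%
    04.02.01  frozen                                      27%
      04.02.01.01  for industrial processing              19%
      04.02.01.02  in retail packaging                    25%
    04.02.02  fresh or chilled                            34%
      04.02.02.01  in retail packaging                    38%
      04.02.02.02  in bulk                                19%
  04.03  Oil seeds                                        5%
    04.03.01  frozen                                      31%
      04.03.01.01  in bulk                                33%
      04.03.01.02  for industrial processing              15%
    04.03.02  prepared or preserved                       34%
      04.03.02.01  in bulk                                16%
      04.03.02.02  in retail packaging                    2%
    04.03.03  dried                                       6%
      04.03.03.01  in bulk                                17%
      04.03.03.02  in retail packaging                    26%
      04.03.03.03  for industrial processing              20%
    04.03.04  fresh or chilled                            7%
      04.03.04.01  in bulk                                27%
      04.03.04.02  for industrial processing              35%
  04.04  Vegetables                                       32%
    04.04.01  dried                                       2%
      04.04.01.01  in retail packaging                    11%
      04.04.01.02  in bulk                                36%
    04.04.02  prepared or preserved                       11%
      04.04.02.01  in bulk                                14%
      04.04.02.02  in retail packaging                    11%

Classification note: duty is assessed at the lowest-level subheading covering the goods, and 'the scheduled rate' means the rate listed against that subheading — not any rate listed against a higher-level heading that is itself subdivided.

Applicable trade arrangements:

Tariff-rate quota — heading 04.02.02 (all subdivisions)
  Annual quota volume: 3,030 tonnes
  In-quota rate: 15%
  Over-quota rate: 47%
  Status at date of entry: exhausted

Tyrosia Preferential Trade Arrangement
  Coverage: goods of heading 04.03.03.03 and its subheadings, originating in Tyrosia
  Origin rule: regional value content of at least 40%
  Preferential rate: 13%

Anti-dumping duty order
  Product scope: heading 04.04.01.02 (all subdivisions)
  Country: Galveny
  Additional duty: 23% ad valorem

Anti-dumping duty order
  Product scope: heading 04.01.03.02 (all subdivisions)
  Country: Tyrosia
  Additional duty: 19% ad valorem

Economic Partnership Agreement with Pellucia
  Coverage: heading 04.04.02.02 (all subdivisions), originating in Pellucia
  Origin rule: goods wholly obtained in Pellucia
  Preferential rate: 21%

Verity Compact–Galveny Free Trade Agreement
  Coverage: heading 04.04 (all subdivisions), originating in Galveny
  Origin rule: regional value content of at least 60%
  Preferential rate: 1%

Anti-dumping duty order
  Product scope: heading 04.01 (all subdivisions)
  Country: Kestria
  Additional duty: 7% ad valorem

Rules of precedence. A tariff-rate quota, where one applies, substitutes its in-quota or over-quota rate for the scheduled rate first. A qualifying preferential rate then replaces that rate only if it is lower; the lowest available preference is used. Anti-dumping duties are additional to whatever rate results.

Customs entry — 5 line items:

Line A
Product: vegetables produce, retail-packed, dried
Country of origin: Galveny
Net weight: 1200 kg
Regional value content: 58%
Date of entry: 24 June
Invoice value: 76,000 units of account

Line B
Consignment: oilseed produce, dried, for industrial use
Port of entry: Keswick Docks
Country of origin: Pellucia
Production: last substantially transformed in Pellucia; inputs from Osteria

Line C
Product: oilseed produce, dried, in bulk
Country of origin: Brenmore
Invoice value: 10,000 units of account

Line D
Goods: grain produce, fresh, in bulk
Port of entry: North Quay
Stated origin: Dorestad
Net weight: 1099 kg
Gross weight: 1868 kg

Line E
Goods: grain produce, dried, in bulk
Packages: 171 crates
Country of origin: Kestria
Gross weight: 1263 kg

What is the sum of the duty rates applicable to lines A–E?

104%

Line A: vegetables → 04.04; dried → 04.04.01; retail-packed → 04.04.01.01. Scheduled 11%. Galveny agreement on 04.04: RVC < 60%. → 11%.
Line B: oilseed → 04.03; dried → 04.03.03; for industrial use → 04.03.03.03. Scheduled 20%. Pellucia agreement on 04.04.02.02: 04.03.03.03 not covered. → 20%.
Line C: oilseed → 04.03; dried → 04.03.03; in bulk → 04.03.03.01. Scheduled 17%. No special measure applies. → 17%.
Line D: grain → 04.01; fresh → 04.01.03; in bulk → 04.01.03.03. Scheduled 21%. No special measure applies. → 21%.
Line E: grain → 04.01; dried → 04.01.02; in bulk → 04.01.02.01. Scheduled 28%. anti-dumping (Kestria, 04.01): +7%; total 28% + 7% = 35%. → 35%.
Sum: 11% + 20% + 17% + 21% + 35% = 104%.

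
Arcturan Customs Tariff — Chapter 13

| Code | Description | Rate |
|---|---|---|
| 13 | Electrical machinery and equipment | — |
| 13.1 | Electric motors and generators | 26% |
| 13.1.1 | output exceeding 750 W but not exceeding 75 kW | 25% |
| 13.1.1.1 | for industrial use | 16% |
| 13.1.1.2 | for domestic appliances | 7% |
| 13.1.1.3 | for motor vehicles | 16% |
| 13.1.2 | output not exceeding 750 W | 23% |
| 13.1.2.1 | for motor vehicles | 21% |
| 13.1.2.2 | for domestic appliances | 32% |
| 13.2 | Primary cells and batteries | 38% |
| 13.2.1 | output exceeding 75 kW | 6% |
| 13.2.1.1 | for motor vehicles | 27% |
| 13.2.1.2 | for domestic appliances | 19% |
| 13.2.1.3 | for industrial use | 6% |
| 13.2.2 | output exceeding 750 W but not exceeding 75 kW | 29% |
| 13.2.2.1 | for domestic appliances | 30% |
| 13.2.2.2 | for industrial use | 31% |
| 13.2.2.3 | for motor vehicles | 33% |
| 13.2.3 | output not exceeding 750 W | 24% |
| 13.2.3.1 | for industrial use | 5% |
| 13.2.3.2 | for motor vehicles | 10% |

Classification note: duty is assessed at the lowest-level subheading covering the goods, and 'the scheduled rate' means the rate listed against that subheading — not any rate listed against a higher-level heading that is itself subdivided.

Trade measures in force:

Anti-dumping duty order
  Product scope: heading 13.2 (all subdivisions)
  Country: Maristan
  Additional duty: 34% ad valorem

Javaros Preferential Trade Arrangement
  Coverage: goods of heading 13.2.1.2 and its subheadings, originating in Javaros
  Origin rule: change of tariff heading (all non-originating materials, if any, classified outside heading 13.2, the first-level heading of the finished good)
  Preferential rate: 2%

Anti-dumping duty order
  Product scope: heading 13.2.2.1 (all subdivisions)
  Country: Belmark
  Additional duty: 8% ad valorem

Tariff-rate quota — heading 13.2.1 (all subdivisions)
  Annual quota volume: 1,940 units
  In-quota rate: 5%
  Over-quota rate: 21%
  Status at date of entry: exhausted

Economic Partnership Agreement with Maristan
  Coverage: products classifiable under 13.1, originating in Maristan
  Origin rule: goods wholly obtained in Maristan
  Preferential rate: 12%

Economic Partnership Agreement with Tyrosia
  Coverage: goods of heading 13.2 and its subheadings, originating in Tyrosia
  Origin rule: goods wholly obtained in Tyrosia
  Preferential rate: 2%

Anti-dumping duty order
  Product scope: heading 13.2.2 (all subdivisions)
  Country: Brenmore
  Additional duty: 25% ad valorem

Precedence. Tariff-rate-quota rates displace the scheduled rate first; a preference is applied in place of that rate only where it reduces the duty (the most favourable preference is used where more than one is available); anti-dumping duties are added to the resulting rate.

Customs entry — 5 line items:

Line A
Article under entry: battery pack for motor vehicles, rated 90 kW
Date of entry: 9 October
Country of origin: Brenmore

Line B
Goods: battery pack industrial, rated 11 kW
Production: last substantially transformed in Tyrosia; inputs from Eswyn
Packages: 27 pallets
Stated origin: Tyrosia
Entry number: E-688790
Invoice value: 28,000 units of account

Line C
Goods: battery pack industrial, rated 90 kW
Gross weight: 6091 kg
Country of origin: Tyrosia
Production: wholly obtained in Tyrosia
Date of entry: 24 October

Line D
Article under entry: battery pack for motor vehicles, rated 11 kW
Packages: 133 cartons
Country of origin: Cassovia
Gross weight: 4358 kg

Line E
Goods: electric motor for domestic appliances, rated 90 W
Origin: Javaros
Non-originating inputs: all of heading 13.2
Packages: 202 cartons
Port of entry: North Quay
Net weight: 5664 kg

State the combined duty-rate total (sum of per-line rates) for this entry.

119%

Line A: battery pack → 13.2; rated 90 kW → 13.2.1; for motor vehicles → 13.2.1.1. Scheduled 27%. quota on 13.2.1 exhausted → over-quota 21%. → 21%.
Line B: battery pack → 13.2; rated 11 kW → 13.2.2; industrial → 13.2.2.2. Scheduled 31%. Tyrosia agreement on 13.2: not wholly obtained. → 31%.
Line C: battery pack → 13.2; rated 90 kW → 13.2.1; industrial → 13.2.1.3. Scheduled 6%. quota on 13.2.1 exhausted → over-quota 21%; Tyrosia agreement on 13.2: wholly obtained → 2% available; preferential 2%. → 2%.
Line D: battery pack → 13.2; rated 11 kW → 13.2.2; for motor vehicles → 13.2.2.3. Scheduled 33%. No special measure applies. → 33%.
Line E: electric motor → 13.1; rated 90 W → 13.1.2; for domestic appliances → 13.1.2.2. Scheduled 32%. Javaros agreement on 13.2.1.2: 13.1.2.2 not covered. → 32%.
Sum: 21% + 31% + 2% + 33% + 32% = 119%.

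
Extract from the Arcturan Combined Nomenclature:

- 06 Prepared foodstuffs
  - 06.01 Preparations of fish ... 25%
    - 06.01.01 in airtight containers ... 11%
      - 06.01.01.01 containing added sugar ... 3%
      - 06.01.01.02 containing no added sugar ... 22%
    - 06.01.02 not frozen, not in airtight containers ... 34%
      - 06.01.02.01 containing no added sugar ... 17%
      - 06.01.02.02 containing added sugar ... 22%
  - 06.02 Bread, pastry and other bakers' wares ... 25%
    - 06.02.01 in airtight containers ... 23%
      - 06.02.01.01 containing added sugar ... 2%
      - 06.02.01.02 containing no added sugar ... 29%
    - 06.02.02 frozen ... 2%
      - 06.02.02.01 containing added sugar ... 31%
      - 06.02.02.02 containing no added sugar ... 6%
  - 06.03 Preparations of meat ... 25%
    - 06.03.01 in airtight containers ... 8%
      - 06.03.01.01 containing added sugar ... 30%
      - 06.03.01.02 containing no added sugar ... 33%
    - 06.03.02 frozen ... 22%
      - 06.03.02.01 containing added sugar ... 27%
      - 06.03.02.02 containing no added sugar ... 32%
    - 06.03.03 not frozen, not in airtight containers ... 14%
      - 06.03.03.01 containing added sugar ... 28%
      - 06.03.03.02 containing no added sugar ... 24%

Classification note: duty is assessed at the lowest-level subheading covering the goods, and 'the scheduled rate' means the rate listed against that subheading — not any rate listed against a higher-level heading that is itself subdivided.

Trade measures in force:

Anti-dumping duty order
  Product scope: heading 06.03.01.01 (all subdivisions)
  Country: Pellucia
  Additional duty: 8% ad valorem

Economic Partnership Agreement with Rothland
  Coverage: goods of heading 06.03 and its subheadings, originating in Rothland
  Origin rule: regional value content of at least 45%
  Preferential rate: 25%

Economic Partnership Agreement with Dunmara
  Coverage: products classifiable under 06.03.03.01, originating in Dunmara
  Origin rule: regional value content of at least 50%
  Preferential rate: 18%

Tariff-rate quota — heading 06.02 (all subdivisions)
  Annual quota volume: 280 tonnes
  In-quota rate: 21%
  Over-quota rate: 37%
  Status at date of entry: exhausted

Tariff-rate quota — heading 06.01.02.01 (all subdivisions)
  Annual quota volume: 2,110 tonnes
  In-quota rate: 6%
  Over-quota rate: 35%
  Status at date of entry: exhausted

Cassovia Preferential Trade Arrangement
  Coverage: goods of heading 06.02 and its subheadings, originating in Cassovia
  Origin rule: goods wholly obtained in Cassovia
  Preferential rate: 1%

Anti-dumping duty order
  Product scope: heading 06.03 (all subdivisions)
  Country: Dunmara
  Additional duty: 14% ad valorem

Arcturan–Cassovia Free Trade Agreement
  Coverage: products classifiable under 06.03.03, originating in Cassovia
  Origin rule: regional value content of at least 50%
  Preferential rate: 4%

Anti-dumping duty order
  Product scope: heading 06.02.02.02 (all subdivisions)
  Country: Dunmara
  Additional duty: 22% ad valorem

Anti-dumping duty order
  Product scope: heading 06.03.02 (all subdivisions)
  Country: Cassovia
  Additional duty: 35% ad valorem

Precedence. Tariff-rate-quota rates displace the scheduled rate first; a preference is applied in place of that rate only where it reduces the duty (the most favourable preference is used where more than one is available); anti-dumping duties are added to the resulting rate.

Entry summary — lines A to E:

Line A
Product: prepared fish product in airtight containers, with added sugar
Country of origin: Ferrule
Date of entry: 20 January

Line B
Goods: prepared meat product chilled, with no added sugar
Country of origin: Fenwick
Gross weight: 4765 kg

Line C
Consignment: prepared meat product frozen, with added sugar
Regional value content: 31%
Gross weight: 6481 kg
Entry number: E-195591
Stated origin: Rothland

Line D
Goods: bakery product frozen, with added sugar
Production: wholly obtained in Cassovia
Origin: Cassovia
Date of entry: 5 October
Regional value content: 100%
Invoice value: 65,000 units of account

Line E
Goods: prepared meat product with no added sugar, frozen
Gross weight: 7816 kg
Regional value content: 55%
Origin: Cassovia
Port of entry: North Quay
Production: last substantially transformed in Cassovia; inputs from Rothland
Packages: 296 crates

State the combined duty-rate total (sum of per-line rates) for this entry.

122%

Line A: prepared fish product → 06.01; in airtight containers → 06.01.01; with added sugar → 06.01.01.01. Scheduled 3%. No special measure applies. → 3%.
Line B: prepared meat product → 06.03; chilled → 06.03.03; with no added sugar → 06.03.03.02. Scheduled 24%. No special measure applies. → 24%.
Line C: prepared meat product → 06.03; frozen → 06.03.02; with added sugar → 06.03.02.01. Scheduled 27%. Rothland agreement on 06.03: RVC < 45%. → 27%.
Line D: bakery product → 06.02; frozen → 06.02.02; with added sugar → 06.02.02.01. Scheduled 31%. quota on 06.02 exhausted → over-quota 37%; Cassovia agreement on 06.02: wholly obtained → 1% available; Cassovia agreement on 06.03.03: 06.02.02.01 not covered; preferential 1%. → 1%.
Line E: prepared meat product → 06.03; frozen → 06.03.02; with no added sugar → 06.03.02.02. Scheduled 32%. Cassovia agreement on 06.02: 06.03.02.02 not covered; Cassovia agreement on 06.03.03: 06.03.02.02 not covered; anti-dumping (Cassovia, 06.03.02): +35%; total 32% + 35% = 67%. → 67%.
Sum: 3% + 24% + 27% + 1% + 67% = 122%.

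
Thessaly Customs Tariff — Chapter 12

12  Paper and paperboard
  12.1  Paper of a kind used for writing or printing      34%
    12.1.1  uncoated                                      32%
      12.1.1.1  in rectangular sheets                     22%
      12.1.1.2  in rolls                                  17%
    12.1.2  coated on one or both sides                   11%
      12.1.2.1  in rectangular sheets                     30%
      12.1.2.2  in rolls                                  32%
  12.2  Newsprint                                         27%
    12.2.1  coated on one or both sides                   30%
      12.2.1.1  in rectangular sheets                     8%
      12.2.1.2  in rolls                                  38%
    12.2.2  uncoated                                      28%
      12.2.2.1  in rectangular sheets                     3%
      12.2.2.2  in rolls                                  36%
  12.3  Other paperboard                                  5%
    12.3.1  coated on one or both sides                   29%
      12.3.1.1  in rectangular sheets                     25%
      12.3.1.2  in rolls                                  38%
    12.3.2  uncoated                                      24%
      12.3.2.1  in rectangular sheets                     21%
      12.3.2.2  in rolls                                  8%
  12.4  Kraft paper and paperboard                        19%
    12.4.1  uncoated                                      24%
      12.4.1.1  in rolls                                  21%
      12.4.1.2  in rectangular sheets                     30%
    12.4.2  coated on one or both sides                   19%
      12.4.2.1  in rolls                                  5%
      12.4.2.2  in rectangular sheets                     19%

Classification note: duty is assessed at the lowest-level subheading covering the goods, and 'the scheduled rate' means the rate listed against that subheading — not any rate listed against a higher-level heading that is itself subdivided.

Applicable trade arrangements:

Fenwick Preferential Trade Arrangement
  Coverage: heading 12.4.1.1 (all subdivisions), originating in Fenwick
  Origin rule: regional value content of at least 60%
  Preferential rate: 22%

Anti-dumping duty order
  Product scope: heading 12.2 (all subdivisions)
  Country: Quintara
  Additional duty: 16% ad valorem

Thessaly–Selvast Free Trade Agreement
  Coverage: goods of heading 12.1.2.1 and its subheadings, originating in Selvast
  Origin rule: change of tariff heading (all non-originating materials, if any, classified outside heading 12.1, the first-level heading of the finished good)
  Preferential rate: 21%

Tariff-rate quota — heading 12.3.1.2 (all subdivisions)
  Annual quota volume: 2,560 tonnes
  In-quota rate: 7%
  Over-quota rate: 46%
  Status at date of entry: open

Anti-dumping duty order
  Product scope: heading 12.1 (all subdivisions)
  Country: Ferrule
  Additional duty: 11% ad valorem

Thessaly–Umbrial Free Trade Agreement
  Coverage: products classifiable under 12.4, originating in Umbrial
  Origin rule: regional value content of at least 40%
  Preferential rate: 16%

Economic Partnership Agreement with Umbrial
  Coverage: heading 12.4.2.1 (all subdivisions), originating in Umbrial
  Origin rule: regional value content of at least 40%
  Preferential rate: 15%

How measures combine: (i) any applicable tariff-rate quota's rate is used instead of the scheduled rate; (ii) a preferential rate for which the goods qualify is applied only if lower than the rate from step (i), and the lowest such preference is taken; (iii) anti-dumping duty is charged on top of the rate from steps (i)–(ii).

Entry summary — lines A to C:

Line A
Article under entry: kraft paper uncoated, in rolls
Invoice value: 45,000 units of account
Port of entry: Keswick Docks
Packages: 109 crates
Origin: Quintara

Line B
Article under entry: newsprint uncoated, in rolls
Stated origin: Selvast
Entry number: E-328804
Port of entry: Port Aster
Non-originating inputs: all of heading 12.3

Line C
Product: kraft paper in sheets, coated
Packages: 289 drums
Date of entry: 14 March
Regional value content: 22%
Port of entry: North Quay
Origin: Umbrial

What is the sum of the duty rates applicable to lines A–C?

Line A: kraft paper → 12.4; uncoated → 12.4.1; in rolls → 12.4.1.1. Scheduled 21%. No special measure applies. → 21%.
Line B: newsprint → 12.2; uncoated → 12.2.2; in rolls → 12.2.2.2. Scheduled 36%. Selvast agreement on 12.1.2.1: 12.2.2.2 not covered. → 36%.
Line C: kraft paper → 12.4; coated → 12.4.2; in sheets → 12.4.2.2. Scheduled 19%. Umbrial agreement on 12.4: RVC < 40%; Umbrial agreement on 12.4.2.1: 12.4.2.2 not covered. → 19%.
Sum: 21% + 36% + 19% = 76%.

76%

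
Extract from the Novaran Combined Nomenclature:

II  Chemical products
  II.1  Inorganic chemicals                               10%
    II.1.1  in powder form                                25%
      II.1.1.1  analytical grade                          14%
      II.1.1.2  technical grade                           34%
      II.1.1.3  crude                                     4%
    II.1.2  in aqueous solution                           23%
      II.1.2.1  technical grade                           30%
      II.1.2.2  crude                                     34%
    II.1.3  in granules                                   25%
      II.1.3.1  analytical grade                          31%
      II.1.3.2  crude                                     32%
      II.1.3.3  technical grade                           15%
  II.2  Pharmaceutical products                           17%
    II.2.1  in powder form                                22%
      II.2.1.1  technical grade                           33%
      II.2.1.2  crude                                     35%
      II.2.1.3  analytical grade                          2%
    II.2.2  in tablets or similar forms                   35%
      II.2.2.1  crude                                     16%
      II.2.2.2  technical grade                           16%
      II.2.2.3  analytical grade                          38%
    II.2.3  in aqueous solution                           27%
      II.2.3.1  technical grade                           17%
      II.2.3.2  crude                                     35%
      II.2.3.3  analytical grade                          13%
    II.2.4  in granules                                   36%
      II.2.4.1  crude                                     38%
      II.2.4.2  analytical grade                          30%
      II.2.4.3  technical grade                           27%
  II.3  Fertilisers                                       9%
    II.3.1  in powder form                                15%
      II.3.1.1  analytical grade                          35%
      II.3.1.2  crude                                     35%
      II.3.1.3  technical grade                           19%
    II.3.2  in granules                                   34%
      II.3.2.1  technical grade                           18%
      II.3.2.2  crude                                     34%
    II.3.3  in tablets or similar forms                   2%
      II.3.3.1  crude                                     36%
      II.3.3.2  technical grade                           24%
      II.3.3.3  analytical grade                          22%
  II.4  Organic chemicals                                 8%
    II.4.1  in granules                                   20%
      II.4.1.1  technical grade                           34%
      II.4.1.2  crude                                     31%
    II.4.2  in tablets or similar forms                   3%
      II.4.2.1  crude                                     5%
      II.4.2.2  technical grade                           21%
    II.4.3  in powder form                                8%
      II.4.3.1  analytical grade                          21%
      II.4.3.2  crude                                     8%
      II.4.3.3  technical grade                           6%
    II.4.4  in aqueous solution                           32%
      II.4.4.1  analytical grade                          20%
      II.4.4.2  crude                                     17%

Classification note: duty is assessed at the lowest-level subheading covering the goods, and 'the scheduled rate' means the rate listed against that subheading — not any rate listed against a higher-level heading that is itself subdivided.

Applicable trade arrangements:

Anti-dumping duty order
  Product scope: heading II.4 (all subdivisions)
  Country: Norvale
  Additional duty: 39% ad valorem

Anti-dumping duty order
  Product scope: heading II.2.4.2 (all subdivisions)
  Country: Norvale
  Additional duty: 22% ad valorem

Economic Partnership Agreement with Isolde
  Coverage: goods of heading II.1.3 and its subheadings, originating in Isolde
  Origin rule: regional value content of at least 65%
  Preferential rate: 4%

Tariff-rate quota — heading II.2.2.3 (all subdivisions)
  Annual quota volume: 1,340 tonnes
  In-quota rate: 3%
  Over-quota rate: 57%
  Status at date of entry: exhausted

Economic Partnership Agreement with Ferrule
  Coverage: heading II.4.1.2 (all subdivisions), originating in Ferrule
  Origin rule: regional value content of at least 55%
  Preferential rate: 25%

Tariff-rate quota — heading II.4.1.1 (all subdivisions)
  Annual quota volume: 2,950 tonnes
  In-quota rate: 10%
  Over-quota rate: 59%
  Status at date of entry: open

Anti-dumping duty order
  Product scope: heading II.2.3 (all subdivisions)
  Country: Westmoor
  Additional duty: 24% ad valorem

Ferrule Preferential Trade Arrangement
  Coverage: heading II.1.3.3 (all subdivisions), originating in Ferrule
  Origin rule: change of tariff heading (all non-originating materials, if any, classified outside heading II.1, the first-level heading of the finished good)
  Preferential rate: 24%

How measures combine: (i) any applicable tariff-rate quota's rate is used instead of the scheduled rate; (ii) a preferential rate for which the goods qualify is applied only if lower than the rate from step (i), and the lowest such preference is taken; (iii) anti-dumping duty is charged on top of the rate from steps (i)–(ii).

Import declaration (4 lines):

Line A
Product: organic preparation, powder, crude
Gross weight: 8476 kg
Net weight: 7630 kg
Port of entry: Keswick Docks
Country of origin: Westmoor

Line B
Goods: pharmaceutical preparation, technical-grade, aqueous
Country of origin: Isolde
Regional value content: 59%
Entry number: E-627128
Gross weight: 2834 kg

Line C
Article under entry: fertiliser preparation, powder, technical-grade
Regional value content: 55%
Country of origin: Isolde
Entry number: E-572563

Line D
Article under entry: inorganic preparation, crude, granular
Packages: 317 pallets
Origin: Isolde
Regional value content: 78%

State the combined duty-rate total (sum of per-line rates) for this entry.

Line A: organic → II.4; powder → II.4.3; crude → II.4.3.2. Scheduled 8%. No special measure applies. → 8%.
Line B: pharmaceutical → II.2; aqueous → II.2.3; technical-grade → II.2.3.1. Scheduled 17%. Isolde agreement on II.1.3: II.2.3.1 not covered. → 17%.
Line C: fertiliser → II.3; powder → II.3.1; technical-grade → II.3.1.3. Scheduled 19%. Isolde agreement on II.1.3: II.3.1.3 not covered. → 19%.
Line D: inorganic → II.1; granular → II.1.3; crude → II.1.3.2. Scheduled 32%. Isolde agreement on II.1.3: RVC ≥ 65% → 4% available; preferential 4%. → 4%.
Sum: 8% + 17% + 19% + 4% = 48%.

48%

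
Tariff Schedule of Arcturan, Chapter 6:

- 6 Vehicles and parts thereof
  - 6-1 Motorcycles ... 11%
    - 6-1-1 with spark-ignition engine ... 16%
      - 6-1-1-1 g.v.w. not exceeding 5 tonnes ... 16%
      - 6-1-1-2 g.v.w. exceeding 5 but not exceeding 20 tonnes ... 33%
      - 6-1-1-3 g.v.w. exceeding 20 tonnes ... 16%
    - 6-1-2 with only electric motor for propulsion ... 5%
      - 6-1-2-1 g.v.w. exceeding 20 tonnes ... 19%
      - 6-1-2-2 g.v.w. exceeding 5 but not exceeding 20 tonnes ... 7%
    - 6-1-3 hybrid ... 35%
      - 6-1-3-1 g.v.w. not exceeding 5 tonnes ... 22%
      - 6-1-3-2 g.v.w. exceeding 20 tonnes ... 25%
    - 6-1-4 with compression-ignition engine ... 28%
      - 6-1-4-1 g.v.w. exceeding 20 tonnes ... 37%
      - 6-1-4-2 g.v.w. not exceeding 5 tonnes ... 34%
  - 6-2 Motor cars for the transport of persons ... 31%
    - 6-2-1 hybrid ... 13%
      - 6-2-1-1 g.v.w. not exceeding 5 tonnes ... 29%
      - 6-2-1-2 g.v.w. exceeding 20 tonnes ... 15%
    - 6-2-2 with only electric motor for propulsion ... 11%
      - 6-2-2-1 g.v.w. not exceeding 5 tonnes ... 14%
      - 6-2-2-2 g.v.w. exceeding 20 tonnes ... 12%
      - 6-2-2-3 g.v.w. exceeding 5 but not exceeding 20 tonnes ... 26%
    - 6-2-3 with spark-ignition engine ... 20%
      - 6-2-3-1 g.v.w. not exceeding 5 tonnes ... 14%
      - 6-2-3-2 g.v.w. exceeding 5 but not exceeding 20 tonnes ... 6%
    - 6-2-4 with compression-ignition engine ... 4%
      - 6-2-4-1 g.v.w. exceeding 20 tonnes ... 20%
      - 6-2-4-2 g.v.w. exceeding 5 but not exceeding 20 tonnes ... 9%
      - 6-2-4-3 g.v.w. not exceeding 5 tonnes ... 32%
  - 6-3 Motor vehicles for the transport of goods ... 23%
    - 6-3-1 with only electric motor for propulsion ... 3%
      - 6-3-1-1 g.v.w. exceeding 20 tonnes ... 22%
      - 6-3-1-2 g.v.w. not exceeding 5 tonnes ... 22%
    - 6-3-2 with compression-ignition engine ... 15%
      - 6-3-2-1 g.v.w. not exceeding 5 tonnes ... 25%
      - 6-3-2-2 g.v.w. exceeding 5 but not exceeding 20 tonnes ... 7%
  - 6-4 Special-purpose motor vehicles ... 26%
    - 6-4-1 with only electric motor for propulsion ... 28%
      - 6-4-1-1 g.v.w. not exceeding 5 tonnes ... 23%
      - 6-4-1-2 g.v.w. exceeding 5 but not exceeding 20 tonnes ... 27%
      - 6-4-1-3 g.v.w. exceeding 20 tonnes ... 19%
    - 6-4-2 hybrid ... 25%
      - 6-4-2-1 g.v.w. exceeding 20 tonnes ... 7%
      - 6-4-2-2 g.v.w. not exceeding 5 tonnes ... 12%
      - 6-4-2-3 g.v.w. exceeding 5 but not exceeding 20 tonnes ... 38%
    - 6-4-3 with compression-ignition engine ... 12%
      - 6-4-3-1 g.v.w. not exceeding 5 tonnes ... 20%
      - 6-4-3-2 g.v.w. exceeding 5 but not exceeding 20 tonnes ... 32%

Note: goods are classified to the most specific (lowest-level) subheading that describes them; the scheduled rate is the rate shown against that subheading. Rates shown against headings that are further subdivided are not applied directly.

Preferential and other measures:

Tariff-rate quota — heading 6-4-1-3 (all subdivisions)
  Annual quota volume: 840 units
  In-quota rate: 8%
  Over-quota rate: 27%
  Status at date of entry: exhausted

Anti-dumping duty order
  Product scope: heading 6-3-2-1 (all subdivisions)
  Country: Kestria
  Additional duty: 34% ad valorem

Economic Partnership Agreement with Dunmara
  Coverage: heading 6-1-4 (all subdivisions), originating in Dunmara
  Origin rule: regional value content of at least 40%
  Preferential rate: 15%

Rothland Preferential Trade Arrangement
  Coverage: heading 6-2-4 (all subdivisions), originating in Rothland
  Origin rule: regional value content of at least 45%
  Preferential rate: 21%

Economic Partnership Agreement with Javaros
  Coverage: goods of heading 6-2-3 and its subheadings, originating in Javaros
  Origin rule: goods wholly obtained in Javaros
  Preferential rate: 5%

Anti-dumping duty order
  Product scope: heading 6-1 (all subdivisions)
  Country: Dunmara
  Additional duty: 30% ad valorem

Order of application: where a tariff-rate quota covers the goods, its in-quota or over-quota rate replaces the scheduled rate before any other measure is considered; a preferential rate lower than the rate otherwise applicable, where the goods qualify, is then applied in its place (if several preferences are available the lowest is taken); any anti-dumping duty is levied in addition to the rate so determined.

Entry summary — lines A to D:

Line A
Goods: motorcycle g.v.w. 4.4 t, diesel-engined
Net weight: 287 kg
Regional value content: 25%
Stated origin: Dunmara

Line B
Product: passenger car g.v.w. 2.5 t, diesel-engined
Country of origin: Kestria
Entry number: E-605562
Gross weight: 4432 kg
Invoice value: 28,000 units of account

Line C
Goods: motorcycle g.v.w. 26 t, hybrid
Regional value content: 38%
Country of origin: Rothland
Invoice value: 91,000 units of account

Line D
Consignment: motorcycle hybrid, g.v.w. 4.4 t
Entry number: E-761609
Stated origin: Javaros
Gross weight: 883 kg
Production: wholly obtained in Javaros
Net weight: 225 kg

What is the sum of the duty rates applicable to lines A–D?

143%

Line A: motorcycle → 6-1; diesel-engined → 6-1-4; g.v.w. 4.4 t → 6-1-4-2. Scheduled 34%. Dunmara agreement on 6-1-4: RVC < 40%; anti-dumping (Dunmara, 6-1): +30%; total 34% + 30% = 64%. → 64%.
Line B: passenger car → 6-2; diesel-engined → 6-2-4; g.v.w. 2.5 t → 6-2-4-3. Scheduled 32%. No special measure applies. → 32%.
Line C: motorcycle → 6-1; hybrid → 6-1-3; g.v.w. 26 t → 6-1-3-2. Scheduled 25%. Rothland agreement on 6-2-4: 6-1-3-2 not covered. → 25%.
Line D: motorcycle → 6-1; hybrid → 6-1-3; g.v.w. 4.4 t → 6-1-3-1. Scheduled 22%. Javaros agreement on 6-2-3: 6-1-3-1 not covered. → 22%.
Sum: 64% + 32% + 25% + 22% = 143%.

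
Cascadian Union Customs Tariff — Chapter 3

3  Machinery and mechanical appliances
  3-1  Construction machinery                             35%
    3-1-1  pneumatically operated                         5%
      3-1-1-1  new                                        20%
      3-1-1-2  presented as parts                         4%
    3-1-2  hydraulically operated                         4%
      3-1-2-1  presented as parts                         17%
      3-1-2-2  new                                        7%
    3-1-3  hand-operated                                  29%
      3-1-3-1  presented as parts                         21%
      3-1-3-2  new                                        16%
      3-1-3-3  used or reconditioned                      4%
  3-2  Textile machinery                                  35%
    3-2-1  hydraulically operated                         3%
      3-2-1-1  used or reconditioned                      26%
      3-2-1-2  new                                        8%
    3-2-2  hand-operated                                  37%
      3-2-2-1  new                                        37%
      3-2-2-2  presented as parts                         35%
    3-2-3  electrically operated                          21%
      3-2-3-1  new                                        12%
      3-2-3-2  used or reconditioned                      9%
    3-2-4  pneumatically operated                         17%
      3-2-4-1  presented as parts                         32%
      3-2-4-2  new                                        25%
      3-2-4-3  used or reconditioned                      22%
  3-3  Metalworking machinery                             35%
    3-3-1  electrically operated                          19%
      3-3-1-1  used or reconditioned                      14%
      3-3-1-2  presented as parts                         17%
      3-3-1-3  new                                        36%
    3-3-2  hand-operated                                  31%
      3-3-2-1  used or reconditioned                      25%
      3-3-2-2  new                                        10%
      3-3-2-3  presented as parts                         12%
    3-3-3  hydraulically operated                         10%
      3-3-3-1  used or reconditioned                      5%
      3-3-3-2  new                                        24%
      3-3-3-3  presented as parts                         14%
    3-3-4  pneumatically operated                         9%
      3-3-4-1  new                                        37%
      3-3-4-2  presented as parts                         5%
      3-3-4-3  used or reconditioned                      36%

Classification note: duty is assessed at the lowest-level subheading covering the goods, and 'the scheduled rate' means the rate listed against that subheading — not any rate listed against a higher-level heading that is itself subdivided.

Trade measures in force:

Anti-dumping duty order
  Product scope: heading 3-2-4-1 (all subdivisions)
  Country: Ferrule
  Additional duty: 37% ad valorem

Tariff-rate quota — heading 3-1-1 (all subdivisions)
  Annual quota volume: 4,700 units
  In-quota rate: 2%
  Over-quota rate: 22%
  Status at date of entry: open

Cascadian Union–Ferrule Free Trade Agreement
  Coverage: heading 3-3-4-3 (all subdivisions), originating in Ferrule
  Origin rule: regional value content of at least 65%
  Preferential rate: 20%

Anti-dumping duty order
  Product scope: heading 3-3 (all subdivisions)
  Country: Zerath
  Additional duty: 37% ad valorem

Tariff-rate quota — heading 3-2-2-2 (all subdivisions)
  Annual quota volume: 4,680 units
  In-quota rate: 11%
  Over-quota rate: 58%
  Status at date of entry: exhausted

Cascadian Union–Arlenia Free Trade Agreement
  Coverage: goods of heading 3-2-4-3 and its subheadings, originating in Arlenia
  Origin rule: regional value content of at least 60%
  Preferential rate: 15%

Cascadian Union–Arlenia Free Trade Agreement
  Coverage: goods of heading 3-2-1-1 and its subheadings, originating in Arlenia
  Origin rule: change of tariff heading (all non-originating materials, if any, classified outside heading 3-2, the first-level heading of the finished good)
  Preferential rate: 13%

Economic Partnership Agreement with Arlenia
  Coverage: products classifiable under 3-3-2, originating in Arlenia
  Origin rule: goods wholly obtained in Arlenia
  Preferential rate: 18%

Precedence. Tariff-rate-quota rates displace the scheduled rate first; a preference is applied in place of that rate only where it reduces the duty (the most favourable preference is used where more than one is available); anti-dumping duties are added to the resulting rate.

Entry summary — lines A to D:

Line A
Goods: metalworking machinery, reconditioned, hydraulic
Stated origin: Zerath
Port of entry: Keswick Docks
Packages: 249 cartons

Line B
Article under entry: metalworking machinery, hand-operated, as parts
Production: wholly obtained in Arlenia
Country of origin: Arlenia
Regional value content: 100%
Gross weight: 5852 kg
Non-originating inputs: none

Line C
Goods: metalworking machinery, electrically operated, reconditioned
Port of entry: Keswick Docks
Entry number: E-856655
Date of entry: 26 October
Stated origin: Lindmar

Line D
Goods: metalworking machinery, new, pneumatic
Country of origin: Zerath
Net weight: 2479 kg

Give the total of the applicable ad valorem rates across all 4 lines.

142%

Line A: metalworking → 3-3; hydraulic → 3-3-3; reconditioned → 3-3-3-1. Scheduled 5%. anti-dumping (Zerath, 3-3): +37%; total 5% + 37% = 42%. → 42%.
Line B: metalworking → 3-3; hand-operated → 3-3-2; as parts → 3-3-2-3. Scheduled 12%. Arlenia agreement on 3-2-4-3: 3-3-2-3 not covered; Arlenia agreement on 3-2-1-1: 3-3-2-3 not covered; Arlenia agreement on 3-3-2: wholly obtained → 18% available; preference 18% not lower than 12% → no reduction. → 12%.
Line C: metalworking → 3-3; electrically operated → 3-3-1; reconditioned → 3-3-1-1. Scheduled 14%. No special measure applies. → 14%.
Line D: metalworking → 3-3; pneumatic → 3-3-4; new → 3-3-4-1. Scheduled 37%. anti-dumping (Zerath, 3-3): +37%; total 37% + 37% = 74%. → 74%.
Sum: 42% + 12% + 14% + 74% = 142%.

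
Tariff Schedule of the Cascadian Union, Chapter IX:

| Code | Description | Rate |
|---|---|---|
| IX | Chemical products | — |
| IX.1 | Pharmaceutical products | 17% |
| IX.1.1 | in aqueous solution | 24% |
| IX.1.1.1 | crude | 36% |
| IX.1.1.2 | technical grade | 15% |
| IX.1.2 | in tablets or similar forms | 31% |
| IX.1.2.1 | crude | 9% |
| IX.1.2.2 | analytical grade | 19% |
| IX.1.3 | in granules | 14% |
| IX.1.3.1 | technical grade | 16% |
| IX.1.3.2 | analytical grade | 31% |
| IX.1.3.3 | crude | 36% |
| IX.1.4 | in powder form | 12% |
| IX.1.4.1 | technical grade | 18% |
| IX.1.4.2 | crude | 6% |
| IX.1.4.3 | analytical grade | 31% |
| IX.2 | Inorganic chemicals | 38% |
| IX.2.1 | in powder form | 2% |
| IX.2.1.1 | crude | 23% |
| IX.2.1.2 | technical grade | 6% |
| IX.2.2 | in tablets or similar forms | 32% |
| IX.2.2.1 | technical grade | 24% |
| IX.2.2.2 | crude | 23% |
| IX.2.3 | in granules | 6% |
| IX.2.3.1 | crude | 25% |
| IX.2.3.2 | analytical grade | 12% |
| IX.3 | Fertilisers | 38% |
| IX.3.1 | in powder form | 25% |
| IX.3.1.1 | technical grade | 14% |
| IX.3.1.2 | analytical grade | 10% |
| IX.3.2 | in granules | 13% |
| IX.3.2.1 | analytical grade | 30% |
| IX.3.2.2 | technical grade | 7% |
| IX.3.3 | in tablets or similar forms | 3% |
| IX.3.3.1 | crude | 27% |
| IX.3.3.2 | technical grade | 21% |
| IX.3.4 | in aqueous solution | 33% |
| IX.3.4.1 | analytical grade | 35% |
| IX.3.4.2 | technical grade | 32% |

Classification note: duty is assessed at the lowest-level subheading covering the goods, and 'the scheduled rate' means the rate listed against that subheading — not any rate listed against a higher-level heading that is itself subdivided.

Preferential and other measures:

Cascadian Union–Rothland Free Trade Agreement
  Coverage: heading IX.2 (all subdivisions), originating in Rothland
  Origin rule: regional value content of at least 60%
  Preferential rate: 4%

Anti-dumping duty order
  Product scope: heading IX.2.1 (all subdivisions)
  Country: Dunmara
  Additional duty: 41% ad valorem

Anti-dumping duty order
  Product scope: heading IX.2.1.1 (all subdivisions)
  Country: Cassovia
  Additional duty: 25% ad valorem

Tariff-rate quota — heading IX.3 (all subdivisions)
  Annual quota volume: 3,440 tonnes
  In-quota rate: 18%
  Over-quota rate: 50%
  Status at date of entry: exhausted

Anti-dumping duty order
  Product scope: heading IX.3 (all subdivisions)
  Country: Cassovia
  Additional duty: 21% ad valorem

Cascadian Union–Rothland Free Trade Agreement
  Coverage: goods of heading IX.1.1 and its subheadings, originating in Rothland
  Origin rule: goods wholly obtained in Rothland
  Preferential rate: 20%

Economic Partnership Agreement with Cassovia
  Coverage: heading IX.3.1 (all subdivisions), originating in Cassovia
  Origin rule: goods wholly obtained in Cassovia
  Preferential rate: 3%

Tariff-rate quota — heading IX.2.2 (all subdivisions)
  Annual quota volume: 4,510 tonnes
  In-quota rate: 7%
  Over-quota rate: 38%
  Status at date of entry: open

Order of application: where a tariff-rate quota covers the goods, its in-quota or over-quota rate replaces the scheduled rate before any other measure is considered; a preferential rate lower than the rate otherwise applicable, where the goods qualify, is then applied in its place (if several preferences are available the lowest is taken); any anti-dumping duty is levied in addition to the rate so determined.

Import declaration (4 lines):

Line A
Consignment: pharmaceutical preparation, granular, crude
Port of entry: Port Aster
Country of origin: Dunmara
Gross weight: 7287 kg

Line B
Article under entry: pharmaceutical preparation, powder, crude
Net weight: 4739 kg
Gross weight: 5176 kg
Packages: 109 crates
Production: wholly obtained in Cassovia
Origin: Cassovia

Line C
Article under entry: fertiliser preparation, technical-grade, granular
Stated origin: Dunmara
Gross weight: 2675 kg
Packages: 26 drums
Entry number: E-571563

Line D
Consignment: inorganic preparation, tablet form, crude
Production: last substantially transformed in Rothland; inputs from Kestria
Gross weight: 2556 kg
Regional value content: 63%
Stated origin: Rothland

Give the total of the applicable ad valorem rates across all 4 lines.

96%

Line A: pharmaceutical → IX.1; granular → IX.1.3; crude → IX.1.3.3. Scheduled 36%. No special measure applies. → 36%.
Line B: pharmaceutical → IX.1; powder → IX.1.4; crude → IX.1.4.2. Scheduled 6%. Cassovia agreement on IX.3.1: IX.1.4.2 not covered. → 6%.
Line C: fertiliser → IX.3; granular → IX.3.2; technical-grade → IX.3.2.2. Scheduled 7%. quota on IX.3 exhausted → over-quota 50%. → 50%.
Line D: inorganic → IX.2; tablet form → IX.2.2; crude → IX.2.2.2. Scheduled 23%. quota on IX.2.2 open → in-quota 7%; Rothland agreement on IX.2: RVC ≥ 60% → 4% available; Rothland agreement on IX.1.1: IX.2.2.2 not covered; preferential 4%. → 4%.
Sum: 36% + 6% + 50% + 4% = 96%.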